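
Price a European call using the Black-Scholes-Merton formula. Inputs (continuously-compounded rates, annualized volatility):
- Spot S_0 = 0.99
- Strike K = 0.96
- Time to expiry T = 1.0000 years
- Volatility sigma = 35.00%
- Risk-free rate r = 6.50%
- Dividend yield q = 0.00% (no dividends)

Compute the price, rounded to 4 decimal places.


Answer: Price = 0.1813

Derivation:
d1 = (ln(S/K) + (r - q + 0.5*sigma^2) * T) / (sigma * sqrt(T)) = 0.44863331
d2 = d1 - sigma * sqrt(T) = 0.09863331
exp(-rT) = 0.93706746; exp(-qT) = 1.00000000
C = S_0 * exp(-qT) * N(d1) - K * exp(-rT) * N(d2)
N(d1) = 0.67315190; N(d2) = 0.53928529
C = 0.9900 * 1.00000000 * 0.67315190 - 0.9600 * 0.93706746 * 0.53928529 = 0.1813


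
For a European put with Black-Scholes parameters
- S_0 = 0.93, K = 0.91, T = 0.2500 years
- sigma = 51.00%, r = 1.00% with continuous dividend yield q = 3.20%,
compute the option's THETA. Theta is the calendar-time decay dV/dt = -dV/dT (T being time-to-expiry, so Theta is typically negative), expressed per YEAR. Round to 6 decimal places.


Answer: Theta = -0.192065

Derivation:
d1 = 0.1911862221; d2 = -0.0638137779
phi(d1) = 0.3917173994; exp(-qT) = 0.9920319148; exp(-rT) = 0.9975031224
Theta = -S*exp(-qT)*phi(d1)*sigma/(2*sqrt(T)) + r*K*exp(-rT)*N(-d2) - q*S*exp(-qT)*N(-d1)
N(-d1) = 0.4241898488; N(-d2) = 0.5254407463; sqrt(T) = 0.5000000000
Term 1 = -0.9300 * 0.9920319148 * 0.3917173994 * 0.5100 / (2 * 0.5000000000) = -0.1843111595
Term 2 = 0.0100 * 0.9100 * 0.9975031224 * 0.5254407463 = 0.0047695719
Term 3 = -0.0320 * 0.9300 * 0.9920319148 * 0.4241898488 = -0.0125233017
Theta = -0.1843111595 + (0.0047695719) + (-0.0125233017) = -0.192065


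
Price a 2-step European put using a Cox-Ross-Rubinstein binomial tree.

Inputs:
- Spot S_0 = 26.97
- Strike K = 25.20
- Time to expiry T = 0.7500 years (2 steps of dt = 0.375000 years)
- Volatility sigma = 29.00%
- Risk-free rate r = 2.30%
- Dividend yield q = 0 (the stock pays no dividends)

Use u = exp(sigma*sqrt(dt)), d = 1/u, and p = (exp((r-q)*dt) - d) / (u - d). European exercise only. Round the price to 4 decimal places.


dt = T/N = 0.375000
u = exp(sigma*sqrt(dt)) = 1.194333; d = 1/u = 0.837287
p = (exp((r-q)*dt) - d) / (u - d) = 0.479980
Discount per step: exp(-r*dt) = 0.991412
Stock lattice S(k, i) with i counting down-moves:
  k=0: S(0,0) = 26.9700
  k=1: S(1,0) = 32.2112; S(1,1) = 22.5816
  k=2: S(2,0) = 38.4709; S(2,1) = 26.9700; S(2,2) = 18.9073
Terminal payoffs V(N, i) = max(K - S_T, 0):
  V(2,0) = 0.000000; V(2,1) = 0.000000; V(2,2) = 6.292680
Backward induction: V(k, i) = exp(-r*dt) * [p * V(k+1, i) + (1-p) * V(k+1, i+1)].
  V(1,0) = exp(-r*dt) * [p*0.000000 + (1-p)*0.000000] = 0.000000
  V(1,1) = exp(-r*dt) * [p*0.000000 + (1-p)*6.292680] = 3.244215
  V(0,0) = exp(-r*dt) * [p*0.000000 + (1-p)*3.244215] = 1.672567

Answer: Price = V(0,0) = 1.6726


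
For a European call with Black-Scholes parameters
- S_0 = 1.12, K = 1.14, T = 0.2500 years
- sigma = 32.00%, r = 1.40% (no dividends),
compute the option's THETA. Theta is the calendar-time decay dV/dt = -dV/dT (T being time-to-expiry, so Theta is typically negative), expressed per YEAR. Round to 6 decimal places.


d1 = -0.0087473569; d2 = -0.1687473569
phi(d1) = 0.3989270179; exp(-qT) = 1.0000000000; exp(-rT) = 0.9965061179
Theta = -S*exp(-qT)*phi(d1)*sigma/(2*sqrt(T)) - r*K*exp(-rT)*N(d2) + q*S*exp(-qT)*N(d1)
N(d1) = 0.4965103540; N(d2) = 0.4329976837; sqrt(T) = 0.5000000000
Term 1 = -1.1200 * 1.0000000000 * 0.3989270179 * 0.3200 / (2 * 0.5000000000) = -0.1429754432
Term 2 = -0.0140 * 1.1400 * 0.9965061179 * 0.4329976837 = -0.0068864981
Term 3 = 0 (no dividend yield, q = 0)
Theta = -0.1429754432 + (-0.0068864981) + (0.0000000000) = -0.149862

Answer: Theta = -0.149862


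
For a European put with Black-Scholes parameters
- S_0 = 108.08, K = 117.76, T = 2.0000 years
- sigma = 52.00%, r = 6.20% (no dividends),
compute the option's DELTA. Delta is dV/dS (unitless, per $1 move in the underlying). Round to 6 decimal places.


Answer: Delta = -0.337363

Derivation:
d1 = 0.4196720067; d2 = -0.3157190458
phi(d1) = 0.3653129740; exp(-qT) = 1.0000000000; exp(-rT) = 0.8833798409
N(-d1) = 0.3373625388
Delta = -exp(-qT) * N(-d1) = -1.0000000000 * 0.3373625388 = -0.337363


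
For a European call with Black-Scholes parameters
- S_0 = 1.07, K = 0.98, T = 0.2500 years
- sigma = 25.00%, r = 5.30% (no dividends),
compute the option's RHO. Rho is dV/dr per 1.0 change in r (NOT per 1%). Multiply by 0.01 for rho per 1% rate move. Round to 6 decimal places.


Answer: Rho = 0.186719

Derivation:
d1 = 0.8713908463; d2 = 0.7463908463
phi(d1) = 0.2729137312; exp(-qT) = 1.0000000000; exp(-rT) = 0.9868373948
N(d2) = 0.7722843264
Rho = K*T*exp(-rT)*N(d2) = 0.9800 * 0.2500 * 0.9868373948 * 0.7722843264 = 0.186719


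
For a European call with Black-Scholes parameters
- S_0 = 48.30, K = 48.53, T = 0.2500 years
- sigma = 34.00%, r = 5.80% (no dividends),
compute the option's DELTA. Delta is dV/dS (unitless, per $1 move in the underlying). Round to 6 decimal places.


d1 = 0.1423493955; d2 = -0.0276506045
phi(d1) = 0.3949207337; exp(-qT) = 1.0000000000; exp(-rT) = 0.9856046187
N(d1) = 0.5565979841
Delta = exp(-qT) * N(d1) = 1.0000000000 * 0.5565979841 = 0.556598

Answer: Delta = 0.556598


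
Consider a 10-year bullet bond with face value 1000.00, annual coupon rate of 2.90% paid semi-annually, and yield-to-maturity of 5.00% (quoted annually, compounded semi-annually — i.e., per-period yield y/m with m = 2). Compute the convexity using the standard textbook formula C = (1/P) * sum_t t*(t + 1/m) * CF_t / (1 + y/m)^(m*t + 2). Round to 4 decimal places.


Coupon per period c = face * coupon_rate / m = 14.500000
Periods per year m = 2; per-period yield y/m = 0.025000
Number of cashflows N = 20
Cashflows (t years, CF_t, discount factor 1/(1+y/m)^(m*t), PV):
  t = 0.5000: CF_t = 14.500000, DF = 0.975610, PV = 14.146341
  t = 1.0000: CF_t = 14.500000, DF = 0.951814, PV = 13.801309
  t = 1.5000: CF_t = 14.500000, DF = 0.928599, PV = 13.464691
  t = 2.0000: CF_t = 14.500000, DF = 0.905951, PV = 13.136284
  t = 2.5000: CF_t = 14.500000, DF = 0.883854, PV = 12.815887
  t = 3.0000: CF_t = 14.500000, DF = 0.862297, PV = 12.503305
  t = 3.5000: CF_t = 14.500000, DF = 0.841265, PV = 12.198346
  t = 4.0000: CF_t = 14.500000, DF = 0.820747, PV = 11.900825
  t = 4.5000: CF_t = 14.500000, DF = 0.800728, PV = 11.610561
  t = 5.0000: CF_t = 14.500000, DF = 0.781198, PV = 11.327377
  t = 5.5000: CF_t = 14.500000, DF = 0.762145, PV = 11.051099
  t = 6.0000: CF_t = 14.500000, DF = 0.743556, PV = 10.781560
  t = 6.5000: CF_t = 14.500000, DF = 0.725420, PV = 10.518595
  t = 7.0000: CF_t = 14.500000, DF = 0.707727, PV = 10.262044
  t = 7.5000: CF_t = 14.500000, DF = 0.690466, PV = 10.011751
  t = 8.0000: CF_t = 14.500000, DF = 0.673625, PV = 9.767562
  t = 8.5000: CF_t = 14.500000, DF = 0.657195, PV = 9.529328
  t = 9.0000: CF_t = 14.500000, DF = 0.641166, PV = 9.296906
  t = 9.5000: CF_t = 14.500000, DF = 0.625528, PV = 9.070152
  t = 10.0000: CF_t = 1014.500000, DF = 0.610271, PV = 619.119872
Price P = sum_t PV_t = 836.313796
Convexity numerator sum_t t*(t + 1/m) * CF_t / (1+y/m)^(m*t + 2):
  t = 0.5000: term = 6.732346
  t = 1.0000: term = 19.704427
  t = 1.5000: term = 38.447662
  t = 2.0000: term = 62.516523
  t = 2.5000: term = 91.487594
  t = 3.0000: term = 124.958665
  t = 3.5000: term = 162.547857
  t = 4.0000: term = 203.892783
  t = 4.5000: term = 248.649735
  t = 5.0000: term = 296.492909
  t = 5.5000: term = 347.113650
  t = 6.0000: term = 400.219729
  t = 6.5000: term = 455.534651
  t = 7.0000: term = 512.796981
  t = 7.5000: term = 571.759700
  t = 8.0000: term = 632.189587
  t = 8.5000: term = 693.866619
  t = 9.0000: term = 756.583401
  t = 9.5000: term = 820.144609
  t = 10.0000: term = 61875.156703
Convexity = (1/P) * sum = 68320.796130 / 836.313796 = 81.692777

Answer: Convexity = 81.6928


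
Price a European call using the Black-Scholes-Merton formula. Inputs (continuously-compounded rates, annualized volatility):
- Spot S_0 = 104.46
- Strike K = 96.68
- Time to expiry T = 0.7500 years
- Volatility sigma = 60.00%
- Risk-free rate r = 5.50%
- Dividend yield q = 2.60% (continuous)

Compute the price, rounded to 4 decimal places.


d1 = (ln(S/K) + (r - q + 0.5*sigma^2) * T) / (sigma * sqrt(T)) = 0.45061740
d2 = d1 - sigma * sqrt(T) = -0.06899785
exp(-rT) = 0.95958920; exp(-qT) = 0.98068890
C = S_0 * exp(-qT) * N(d1) - K * exp(-rT) * N(d2)
N(d1) = 0.67386734; N(d2) = 0.47249567
C = 104.4600 * 0.98068890 * 0.67386734 - 96.6800 * 0.95958920 * 0.47249567 = 25.1980

Answer: Price = 25.1980


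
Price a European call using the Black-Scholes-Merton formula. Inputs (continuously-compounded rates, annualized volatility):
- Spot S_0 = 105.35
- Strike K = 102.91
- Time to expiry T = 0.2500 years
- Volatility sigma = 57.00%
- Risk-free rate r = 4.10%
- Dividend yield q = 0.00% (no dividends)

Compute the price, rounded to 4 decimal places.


d1 = (ln(S/K) + (r - q + 0.5*sigma^2) * T) / (sigma * sqrt(T)) = 0.26068709
d2 = d1 - sigma * sqrt(T) = -0.02431291
exp(-rT) = 0.98980235; exp(-qT) = 1.00000000
C = S_0 * exp(-qT) * N(d1) - K * exp(-rT) * N(d2)
N(d1) = 0.60283309; N(d2) = 0.49030151
C = 105.3500 * 1.00000000 * 0.60283309 - 102.9100 * 0.98980235 * 0.49030151 = 13.5661

Answer: Price = 13.5661


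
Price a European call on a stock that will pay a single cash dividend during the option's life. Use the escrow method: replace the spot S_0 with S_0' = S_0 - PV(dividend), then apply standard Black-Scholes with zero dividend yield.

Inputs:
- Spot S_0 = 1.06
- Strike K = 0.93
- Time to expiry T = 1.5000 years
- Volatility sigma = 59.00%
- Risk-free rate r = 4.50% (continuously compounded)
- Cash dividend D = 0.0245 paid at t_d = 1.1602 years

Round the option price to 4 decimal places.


Answer: Price = 0.3602

Derivation:
PV(D) = D * exp(-r * t_d) = 0.0245 * 0.94913048 = 0.02325370
S_0' = S_0 - PV(D) = 1.0600 - 0.02325370 = 1.03674630
d1 = (ln(S_0'/K) + (r + sigma^2/2)*T) / (sigma*sqrt(T)) = 0.60508340
d2 = d1 - sigma*sqrt(T) = -0.11751607
exp(-rT) = 0.93472772
N(d1) = 0.72743821; N(d2) = 0.45322555
C = S_0' * N(d1) - K * exp(-rT) * N(d2) = 1.03674630 * 0.72743821 - 0.9300 * 0.93472772 * 0.45322555 = 0.3602


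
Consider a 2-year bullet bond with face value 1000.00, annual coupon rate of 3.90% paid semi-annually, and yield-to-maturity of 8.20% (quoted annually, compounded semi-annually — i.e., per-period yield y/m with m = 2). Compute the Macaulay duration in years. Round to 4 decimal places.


Coupon per period c = face * coupon_rate / m = 19.500000
Periods per year m = 2; per-period yield y/m = 0.041000
Number of cashflows N = 4
Cashflows (t years, CF_t, discount factor 1/(1+y/m)^(m*t), PV):
  t = 0.5000: CF_t = 19.500000, DF = 0.960615, PV = 18.731988
  t = 1.0000: CF_t = 19.500000, DF = 0.922781, PV = 17.994225
  t = 1.5000: CF_t = 19.500000, DF = 0.886437, PV = 17.285519
  t = 2.0000: CF_t = 1019.500000, DF = 0.851524, PV = 868.129096
Price P = sum_t PV_t = 922.140828
Macaulay numerator sum_t t * PV_t:
  t * PV_t at t = 0.5000: 9.365994
  t * PV_t at t = 1.0000: 17.994225
  t * PV_t at t = 1.5000: 25.928278
  t * PV_t at t = 2.0000: 1736.258192
Macaulay duration D = (sum_t t * PV_t) / P = 1789.546690 / 922.140828 = 1.940644

Answer: Macaulay duration = 1.9406 years


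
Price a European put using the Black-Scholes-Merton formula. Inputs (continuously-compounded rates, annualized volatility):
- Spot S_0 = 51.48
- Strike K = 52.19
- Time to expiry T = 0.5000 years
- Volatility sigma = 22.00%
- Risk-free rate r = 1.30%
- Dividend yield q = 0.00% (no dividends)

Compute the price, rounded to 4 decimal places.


Answer: Price = 3.3926

Derivation:
d1 = (ln(S/K) + (r - q + 0.5*sigma^2) * T) / (sigma * sqrt(T)) = 0.03151432
d2 = d1 - sigma * sqrt(T) = -0.12404918
exp(-rT) = 0.99352108; exp(-qT) = 1.00000000
P = K * exp(-rT) * N(-d2) - S_0 * exp(-qT) * N(-d1)
N(-d1) = 0.48742969; N(-d2) = 0.54936183
P = 52.1900 * 0.99352108 * 0.54936183 - 51.4800 * 1.00000000 * 0.48742969 = 3.3926


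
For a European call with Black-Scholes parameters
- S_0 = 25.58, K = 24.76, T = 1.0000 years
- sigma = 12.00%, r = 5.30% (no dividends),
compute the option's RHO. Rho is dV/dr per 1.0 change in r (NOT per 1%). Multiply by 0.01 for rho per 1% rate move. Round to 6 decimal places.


d1 = 0.7731779028; d2 = 0.6531779028
phi(d1) = 0.2958683853; exp(-qT) = 1.0000000000; exp(-rT) = 0.9483800125
N(d2) = 0.7431792029
Rho = K*T*exp(-rT)*N(d2) = 24.7600 * 1.0000 * 0.9483800125 * 0.7431792029 = 17.451252

Answer: Rho = 17.451252


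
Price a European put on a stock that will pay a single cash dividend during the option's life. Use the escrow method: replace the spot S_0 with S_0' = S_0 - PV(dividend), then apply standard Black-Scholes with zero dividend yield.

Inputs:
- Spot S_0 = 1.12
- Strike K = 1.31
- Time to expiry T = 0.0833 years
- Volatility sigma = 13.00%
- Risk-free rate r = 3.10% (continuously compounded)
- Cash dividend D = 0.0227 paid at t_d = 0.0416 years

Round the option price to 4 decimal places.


Answer: Price = 0.2093

Derivation:
PV(D) = D * exp(-r * t_d) = 0.0227 * 0.99871123 = 0.02267074
S_0' = S_0 - PV(D) = 1.1200 - 0.02267074 = 1.09732926
d1 = (ln(S_0'/K) + (r + sigma^2/2)*T) / (sigma*sqrt(T)) = -4.63380768
d2 = d1 - sigma*sqrt(T) = -4.67132794
exp(-rT) = 0.99742103
N(-d1) = 0.99999820; N(-d2) = 0.99999850
P = K * exp(-rT) * N(-d2) - S_0' * N(-d1) = 1.3100 * 0.99742103 * 0.99999850 - 1.09732926 * 0.99999820 = 0.2093


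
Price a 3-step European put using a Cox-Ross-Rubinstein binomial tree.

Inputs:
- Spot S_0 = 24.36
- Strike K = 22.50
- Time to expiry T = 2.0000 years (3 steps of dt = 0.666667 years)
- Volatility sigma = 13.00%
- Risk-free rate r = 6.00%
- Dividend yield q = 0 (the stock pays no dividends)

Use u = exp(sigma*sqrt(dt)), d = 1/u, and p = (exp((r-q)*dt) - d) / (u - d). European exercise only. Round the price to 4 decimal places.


dt = T/N = 0.666667
u = exp(sigma*sqrt(dt)) = 1.111983; d = 1/u = 0.899295
p = (exp((r-q)*dt) - d) / (u - d) = 0.665370
Discount per step: exp(-r*dt) = 0.960789
Stock lattice S(k, i) with i counting down-moves:
  k=0: S(0,0) = 24.3600
  k=1: S(1,0) = 27.0879; S(1,1) = 21.9068
  k=2: S(2,0) = 30.1213; S(2,1) = 24.3600; S(2,2) = 19.7007
  k=3: S(3,0) = 33.4943; S(3,1) = 27.0879; S(3,2) = 21.9068; S(3,3) = 17.7167
Terminal payoffs V(N, i) = max(K - S_T, 0):
  V(3,0) = 0.000000; V(3,1) = 0.000000; V(3,2) = 0.593183; V(3,3) = 4.783281
Backward induction: V(k, i) = exp(-r*dt) * [p * V(k+1, i) + (1-p) * V(k+1, i+1)].
  V(2,0) = exp(-r*dt) * [p*0.000000 + (1-p)*0.000000] = 0.000000
  V(2,1) = exp(-r*dt) * [p*0.000000 + (1-p)*0.593183] = 0.190714
  V(2,2) = exp(-r*dt) * [p*0.593183 + (1-p)*4.783281] = 1.917079
  V(1,0) = exp(-r*dt) * [p*0.000000 + (1-p)*0.190714] = 0.061316
  V(1,1) = exp(-r*dt) * [p*0.190714 + (1-p)*1.917079] = 0.738278
  V(0,0) = exp(-r*dt) * [p*0.061316 + (1-p)*0.738278] = 0.276561

Answer: Price = V(0,0) = 0.2766


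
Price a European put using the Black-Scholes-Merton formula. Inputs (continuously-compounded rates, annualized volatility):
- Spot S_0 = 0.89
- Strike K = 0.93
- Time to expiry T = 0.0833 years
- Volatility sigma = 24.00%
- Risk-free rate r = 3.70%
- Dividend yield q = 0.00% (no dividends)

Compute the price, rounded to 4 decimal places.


Answer: Price = 0.0479

Derivation:
d1 = (ln(S/K) + (r - q + 0.5*sigma^2) * T) / (sigma * sqrt(T)) = -0.55555071
d2 = d1 - sigma * sqrt(T) = -0.62481888
exp(-rT) = 0.99692264; exp(-qT) = 1.00000000
P = K * exp(-rT) * N(-d2) - S_0 * exp(-qT) * N(-d1)
N(-d1) = 0.71074098; N(-d2) = 0.73395503
P = 0.9300 * 0.99692264 * 0.73395503 - 0.8900 * 1.00000000 * 0.71074098 = 0.0479


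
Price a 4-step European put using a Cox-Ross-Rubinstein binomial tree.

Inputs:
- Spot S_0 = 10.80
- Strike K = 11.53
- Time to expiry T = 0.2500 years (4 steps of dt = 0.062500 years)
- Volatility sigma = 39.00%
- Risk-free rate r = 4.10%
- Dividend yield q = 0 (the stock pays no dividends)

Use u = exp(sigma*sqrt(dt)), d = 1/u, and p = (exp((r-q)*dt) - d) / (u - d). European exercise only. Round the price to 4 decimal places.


dt = T/N = 0.062500
u = exp(sigma*sqrt(dt)) = 1.102411; d = 1/u = 0.907102
p = (exp((r-q)*dt) - d) / (u - d) = 0.488781
Discount per step: exp(-r*dt) = 0.997441
Stock lattice S(k, i) with i counting down-moves:
  k=0: S(0,0) = 10.8000
  k=1: S(1,0) = 11.9060; S(1,1) = 9.7967
  k=2: S(2,0) = 13.1254; S(2,1) = 10.8000; S(2,2) = 8.8866
  k=3: S(3,0) = 14.4695; S(3,1) = 11.9060; S(3,2) = 9.7967; S(3,3) = 8.0611
  k=4: S(4,0) = 15.9514; S(4,1) = 13.1254; S(4,2) = 10.8000; S(4,3) = 8.8866; S(4,4) = 7.3122
Terminal payoffs V(N, i) = max(K - S_T, 0):
  V(4,0) = 0.000000; V(4,1) = 0.000000; V(4,2) = 0.730000; V(4,3) = 2.643386; V(4,4) = 4.217786
Backward induction: V(k, i) = exp(-r*dt) * [p * V(k+1, i) + (1-p) * V(k+1, i+1)].
  V(3,0) = exp(-r*dt) * [p*0.000000 + (1-p)*0.000000] = 0.000000
  V(3,1) = exp(-r*dt) * [p*0.000000 + (1-p)*0.730000] = 0.372235
  V(3,2) = exp(-r*dt) * [p*0.730000 + (1-p)*2.643386] = 1.703787
  V(3,3) = exp(-r*dt) * [p*2.643386 + (1-p)*4.217786] = 3.439424
  V(2,0) = exp(-r*dt) * [p*0.000000 + (1-p)*0.372235] = 0.189806
  V(2,1) = exp(-r*dt) * [p*0.372235 + (1-p)*1.703787] = 1.050254
  V(2,2) = exp(-r*dt) * [p*1.703787 + (1-p)*3.439424] = 2.584446
  V(1,0) = exp(-r*dt) * [p*0.189806 + (1-p)*1.050254] = 0.628072
  V(1,1) = exp(-r*dt) * [p*1.050254 + (1-p)*2.584446] = 1.829866
  V(0,0) = exp(-r*dt) * [p*0.628072 + (1-p)*1.829866] = 1.239272

Answer: Price = V(0,0) = 1.2393


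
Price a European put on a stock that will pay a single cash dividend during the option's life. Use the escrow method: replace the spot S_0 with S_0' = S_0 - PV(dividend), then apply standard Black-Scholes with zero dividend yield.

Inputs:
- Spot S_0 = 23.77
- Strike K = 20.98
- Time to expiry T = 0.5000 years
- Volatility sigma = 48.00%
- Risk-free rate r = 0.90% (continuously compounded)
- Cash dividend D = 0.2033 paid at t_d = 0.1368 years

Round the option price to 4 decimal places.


PV(D) = D * exp(-r * t_d) = 0.2033 * 0.99876956 = 0.20304985
S_0' = S_0 - PV(D) = 23.7700 - 0.20304985 = 23.56695015
d1 = (ln(S_0'/K) + (r + sigma^2/2)*T) / (sigma*sqrt(T)) = 0.52554448
d2 = d1 - sigma*sqrt(T) = 0.18613322
exp(-rT) = 0.99551011
N(-d1) = 0.29960237; N(-d2) = 0.42617015
P = K * exp(-rT) * N(-d2) - S_0' * N(-d1) = 20.9800 * 0.99551011 * 0.42617015 - 23.56695015 * 0.29960237 = 1.8402

Answer: Price = 1.8402


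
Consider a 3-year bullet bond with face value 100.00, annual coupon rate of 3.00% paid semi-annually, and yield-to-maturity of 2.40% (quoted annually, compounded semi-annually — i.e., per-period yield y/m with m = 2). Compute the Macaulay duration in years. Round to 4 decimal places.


Answer: Macaulay duration = 2.8924 years

Derivation:
Coupon per period c = face * coupon_rate / m = 1.500000
Periods per year m = 2; per-period yield y/m = 0.012000
Number of cashflows N = 6
Cashflows (t years, CF_t, discount factor 1/(1+y/m)^(m*t), PV):
  t = 0.5000: CF_t = 1.500000, DF = 0.988142, PV = 1.482213
  t = 1.0000: CF_t = 1.500000, DF = 0.976425, PV = 1.464638
  t = 1.5000: CF_t = 1.500000, DF = 0.964847, PV = 1.447271
  t = 2.0000: CF_t = 1.500000, DF = 0.953406, PV = 1.430109
  t = 2.5000: CF_t = 1.500000, DF = 0.942101, PV = 1.413151
  t = 3.0000: CF_t = 101.500000, DF = 0.930930, PV = 94.489373
Price P = sum_t PV_t = 101.726755
Macaulay numerator sum_t t * PV_t:
  t * PV_t at t = 0.5000: 0.741107
  t * PV_t at t = 1.0000: 1.464638
  t * PV_t at t = 1.5000: 2.170906
  t * PV_t at t = 2.0000: 2.860218
  t * PV_t at t = 2.5000: 3.532879
  t * PV_t at t = 3.0000: 283.468119
Macaulay duration D = (sum_t t * PV_t) / P = 294.237866 / 101.726755 = 2.892433


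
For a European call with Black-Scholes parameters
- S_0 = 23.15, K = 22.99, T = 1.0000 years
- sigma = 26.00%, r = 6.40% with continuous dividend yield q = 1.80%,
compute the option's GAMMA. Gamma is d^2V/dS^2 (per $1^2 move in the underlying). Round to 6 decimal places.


d1 = 0.3335978529; d2 = 0.0735978529
phi(d1) = 0.3773499409; exp(-qT) = 0.9821610324; exp(-rT) = 0.9380049995
Gamma = exp(-qT) * phi(d1) / (S * sigma * sqrt(T)) = 0.9821610324 * 0.3773499409 / (23.1500 * 0.2600 * 1.0000000000) = 0.061575

Answer: Gamma = 0.061575


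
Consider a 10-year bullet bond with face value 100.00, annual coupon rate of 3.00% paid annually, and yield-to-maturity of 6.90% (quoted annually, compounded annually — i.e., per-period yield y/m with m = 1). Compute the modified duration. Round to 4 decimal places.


Answer: Modified duration = 7.9758

Derivation:
Coupon per period c = face * coupon_rate / m = 3.000000
Periods per year m = 1; per-period yield y/m = 0.069000
Number of cashflows N = 10
Cashflows (t years, CF_t, discount factor 1/(1+y/m)^(m*t), PV):
  t = 1.0000: CF_t = 3.000000, DF = 0.935454, PV = 2.806361
  t = 2.0000: CF_t = 3.000000, DF = 0.875074, PV = 2.625221
  t = 3.0000: CF_t = 3.000000, DF = 0.818591, PV = 2.455773
  t = 4.0000: CF_t = 3.000000, DF = 0.765754, PV = 2.297261
  t = 5.0000: CF_t = 3.000000, DF = 0.716327, PV = 2.148982
  t = 6.0000: CF_t = 3.000000, DF = 0.670091, PV = 2.010273
  t = 7.0000: CF_t = 3.000000, DF = 0.626839, PV = 1.880517
  t = 8.0000: CF_t = 3.000000, DF = 0.586379, PV = 1.759137
  t = 9.0000: CF_t = 3.000000, DF = 0.548530, PV = 1.645591
  t = 10.0000: CF_t = 103.000000, DF = 0.513125, PV = 52.851847
Price P = sum_t PV_t = 72.480963
First compute Macaulay numerator sum_t t * PV_t:
  t * PV_t at t = 1.0000: 2.806361
  t * PV_t at t = 2.0000: 5.250442
  t * PV_t at t = 3.0000: 7.367318
  t * PV_t at t = 4.0000: 9.189046
  t * PV_t at t = 5.0000: 10.744909
  t * PV_t at t = 6.0000: 12.061638
  t * PV_t at t = 7.0000: 13.163621
  t * PV_t at t = 8.0000: 14.073094
  t * PV_t at t = 9.0000: 14.810319
  t * PV_t at t = 10.0000: 528.518474
Macaulay duration D = 617.985221 / 72.480963 = 8.526173
Modified duration = D / (1 + y/m) = 8.526173 / (1 + 0.069000) = 7.975840


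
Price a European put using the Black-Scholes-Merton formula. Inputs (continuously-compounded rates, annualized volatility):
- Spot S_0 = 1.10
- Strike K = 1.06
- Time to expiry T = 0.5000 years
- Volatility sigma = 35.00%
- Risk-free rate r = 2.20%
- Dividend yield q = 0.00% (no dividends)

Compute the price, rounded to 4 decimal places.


d1 = (ln(S/K) + (r - q + 0.5*sigma^2) * T) / (sigma * sqrt(T)) = 0.31785974
d2 = d1 - sigma * sqrt(T) = 0.07037236
exp(-rT) = 0.98906028; exp(-qT) = 1.00000000
P = K * exp(-rT) * N(-d2) - S_0 * exp(-qT) * N(-d1)
N(-d1) = 0.37529567; N(-d2) = 0.47194864
P = 1.0600 * 0.98906028 * 0.47194864 - 1.1000 * 1.00000000 * 0.37529567 = 0.0820

Answer: Price = 0.0820


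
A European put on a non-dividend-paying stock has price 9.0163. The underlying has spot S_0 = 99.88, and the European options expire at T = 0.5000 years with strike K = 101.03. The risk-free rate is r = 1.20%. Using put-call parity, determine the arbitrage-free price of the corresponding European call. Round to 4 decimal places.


Put-call parity: C - P = S_0 * exp(-qT) - K * exp(-rT).
S_0 * exp(-qT) = 99.8800 * 1.00000000 = 99.88000000
K * exp(-rT) = 101.0300 * 0.99401796 = 100.42563491
C = P + S*exp(-qT) - K*exp(-rT)
C = 9.0163 + 99.88000000 - 100.42563491 = 8.4707

Answer: Call price = 8.4707


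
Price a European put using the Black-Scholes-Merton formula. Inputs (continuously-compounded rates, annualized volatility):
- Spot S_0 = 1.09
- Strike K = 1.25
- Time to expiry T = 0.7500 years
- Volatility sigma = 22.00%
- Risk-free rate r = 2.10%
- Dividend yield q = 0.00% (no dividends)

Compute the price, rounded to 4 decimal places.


Answer: Price = 0.1755

Derivation:
d1 = (ln(S/K) + (r - q + 0.5*sigma^2) * T) / (sigma * sqrt(T)) = -0.54095545
d2 = d1 - sigma * sqrt(T) = -0.73148104
exp(-rT) = 0.98437338; exp(-qT) = 1.00000000
P = K * exp(-rT) * N(-d2) - S_0 * exp(-qT) * N(-d1)
N(-d1) = 0.70573085; N(-d2) = 0.76775731
P = 1.2500 * 0.98437338 * 0.76775731 - 1.0900 * 1.00000000 * 0.70573085 = 0.1755


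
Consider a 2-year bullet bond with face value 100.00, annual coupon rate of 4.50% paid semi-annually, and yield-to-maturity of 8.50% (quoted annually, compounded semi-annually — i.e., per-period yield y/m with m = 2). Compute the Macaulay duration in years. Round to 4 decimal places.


Answer: Macaulay duration = 1.9321 years

Derivation:
Coupon per period c = face * coupon_rate / m = 2.250000
Periods per year m = 2; per-period yield y/m = 0.042500
Number of cashflows N = 4
Cashflows (t years, CF_t, discount factor 1/(1+y/m)^(m*t), PV):
  t = 0.5000: CF_t = 2.250000, DF = 0.959233, PV = 2.158273
  t = 1.0000: CF_t = 2.250000, DF = 0.920127, PV = 2.070286
  t = 1.5000: CF_t = 2.250000, DF = 0.882616, PV = 1.985886
  t = 2.0000: CF_t = 102.250000, DF = 0.846634, PV = 86.568334
Price P = sum_t PV_t = 92.782780
Macaulay numerator sum_t t * PV_t:
  t * PV_t at t = 0.5000: 1.079137
  t * PV_t at t = 1.0000: 2.070286
  t * PV_t at t = 1.5000: 2.978829
  t * PV_t at t = 2.0000: 173.136669
Macaulay duration D = (sum_t t * PV_t) / P = 179.264921 / 92.782780 = 1.932093


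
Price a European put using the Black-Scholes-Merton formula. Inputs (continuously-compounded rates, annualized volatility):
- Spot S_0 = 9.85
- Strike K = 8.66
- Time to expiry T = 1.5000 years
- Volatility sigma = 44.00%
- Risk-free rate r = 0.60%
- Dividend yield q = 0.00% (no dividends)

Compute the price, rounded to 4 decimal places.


Answer: Price = 1.3858

Derivation:
d1 = (ln(S/K) + (r - q + 0.5*sigma^2) * T) / (sigma * sqrt(T)) = 0.52507547
d2 = d1 - sigma * sqrt(T) = -0.01381228
exp(-rT) = 0.99104038; exp(-qT) = 1.00000000
P = K * exp(-rT) * N(-d2) - S_0 * exp(-qT) * N(-d1)
N(-d1) = 0.29976537; N(-d2) = 0.50551013
P = 8.6600 * 0.99104038 * 0.50551013 - 9.8500 * 1.00000000 * 0.29976537 = 1.3858


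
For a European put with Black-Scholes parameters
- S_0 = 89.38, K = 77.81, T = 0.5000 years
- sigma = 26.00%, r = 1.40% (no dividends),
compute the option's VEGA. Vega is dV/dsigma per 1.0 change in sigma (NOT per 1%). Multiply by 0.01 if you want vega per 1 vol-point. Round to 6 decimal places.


Answer: Vega = 17.058184

Derivation:
d1 = 0.8840302603; d2 = 0.7001824972
phi(d1) = 0.2699028273; exp(-qT) = 1.0000000000; exp(-rT) = 0.9930244429
Vega = S * exp(-qT) * phi(d1) * sqrt(T) = 89.3800 * 1.0000000000 * 0.2699028273 * 0.7071067812 = 17.058184


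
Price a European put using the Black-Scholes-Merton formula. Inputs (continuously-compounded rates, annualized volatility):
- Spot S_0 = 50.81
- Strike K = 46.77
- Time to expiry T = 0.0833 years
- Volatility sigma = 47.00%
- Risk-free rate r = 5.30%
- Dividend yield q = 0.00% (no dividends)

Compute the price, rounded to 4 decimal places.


Answer: Price = 1.0353

Derivation:
d1 = (ln(S/K) + (r - q + 0.5*sigma^2) * T) / (sigma * sqrt(T)) = 0.71114246
d2 = d1 - sigma * sqrt(T) = 0.57549228
exp(-rT) = 0.99559483; exp(-qT) = 1.00000000
P = K * exp(-rT) * N(-d2) - S_0 * exp(-qT) * N(-d1)
N(-d1) = 0.23849798; N(-d2) = 0.28247920
P = 46.7700 * 0.99559483 * 0.28247920 - 50.8100 * 1.00000000 * 0.23849798 = 1.0353


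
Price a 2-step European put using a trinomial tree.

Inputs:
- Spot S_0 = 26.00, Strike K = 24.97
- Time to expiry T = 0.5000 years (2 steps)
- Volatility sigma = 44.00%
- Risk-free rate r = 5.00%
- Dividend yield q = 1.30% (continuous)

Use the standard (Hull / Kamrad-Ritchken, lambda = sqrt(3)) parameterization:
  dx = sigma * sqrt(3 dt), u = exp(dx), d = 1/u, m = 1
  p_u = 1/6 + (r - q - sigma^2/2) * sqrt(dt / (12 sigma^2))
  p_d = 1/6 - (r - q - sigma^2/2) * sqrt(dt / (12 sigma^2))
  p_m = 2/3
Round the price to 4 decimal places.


Answer: Price = V(0,0) = 2.1806

Derivation:
dt = T/N = 0.250000; dx = sigma*sqrt(3*dt) = 0.381051
u = exp(dx) = 1.463823; d = 1/u = 0.683143
p_u = 0.147050, p_m = 0.666667, p_d = 0.186283
Discount per step: exp(-r*dt) = 0.987578
Stock lattice S(k, j) with j the centered position index:
  k=0: S(0,+0) = 26.0000
  k=1: S(1,-1) = 17.7617; S(1,+0) = 26.0000; S(1,+1) = 38.0594
  k=2: S(2,-2) = 12.1338; S(2,-1) = 17.7617; S(2,+0) = 26.0000; S(2,+1) = 38.0594; S(2,+2) = 55.7122
Terminal payoffs V(N, j) = max(K - S_T, 0):
  V(2,-2) = 12.836209; V(2,-1) = 7.208284; V(2,+0) = 0.000000; V(2,+1) = 0.000000; V(2,+2) = 0.000000
Backward induction: V(k, j) = exp(-r*dt) * [p_u * V(k+1, j+1) + p_m * V(k+1, j) + p_d * V(k+1, j-1)]
  V(1,-1) = exp(-r*dt) * [p_u*0.000000 + p_m*7.208284 + p_d*12.836209] = 7.107297
  V(1,+0) = exp(-r*dt) * [p_u*0.000000 + p_m*0.000000 + p_d*7.208284] = 1.326104
  V(1,+1) = exp(-r*dt) * [p_u*0.000000 + p_m*0.000000 + p_d*0.000000] = 0.000000
  V(0,+0) = exp(-r*dt) * [p_u*0.000000 + p_m*1.326104 + p_d*7.107297] = 2.180612


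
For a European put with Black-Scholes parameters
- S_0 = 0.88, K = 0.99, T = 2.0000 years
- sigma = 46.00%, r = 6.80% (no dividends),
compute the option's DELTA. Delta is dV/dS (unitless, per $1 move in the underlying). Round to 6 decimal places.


d1 = 0.3532720303; d2 = -0.2972662084
phi(d1) = 0.3748088573; exp(-qT) = 1.0000000000; exp(-rT) = 0.8728426325
N(-d1) = 0.3619422560
Delta = -exp(-qT) * N(-d1) = -1.0000000000 * 0.3619422560 = -0.361942

Answer: Delta = -0.361942


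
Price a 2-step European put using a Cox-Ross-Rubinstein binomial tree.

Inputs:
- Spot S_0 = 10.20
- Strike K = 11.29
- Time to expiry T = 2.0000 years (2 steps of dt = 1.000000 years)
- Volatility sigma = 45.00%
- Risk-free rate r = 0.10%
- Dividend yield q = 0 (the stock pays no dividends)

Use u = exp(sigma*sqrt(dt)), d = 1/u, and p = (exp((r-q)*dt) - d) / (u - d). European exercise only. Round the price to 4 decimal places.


dt = T/N = 1.000000
u = exp(sigma*sqrt(dt)) = 1.568312; d = 1/u = 0.637628
p = (exp((r-q)*dt) - d) / (u - d) = 0.390436
Discount per step: exp(-r*dt) = 0.999000
Stock lattice S(k, i) with i counting down-moves:
  k=0: S(0,0) = 10.2000
  k=1: S(1,0) = 15.9968; S(1,1) = 6.5038
  k=2: S(2,0) = 25.0880; S(2,1) = 10.2000; S(2,2) = 4.1470
Terminal payoffs V(N, i) = max(K - S_T, 0):
  V(2,0) = 0.000000; V(2,1) = 1.090000; V(2,2) = 7.142989
Backward induction: V(k, i) = exp(-r*dt) * [p * V(k+1, i) + (1-p) * V(k+1, i+1)].
  V(1,0) = exp(-r*dt) * [p*0.000000 + (1-p)*1.090000] = 0.663761
  V(1,1) = exp(-r*dt) * [p*1.090000 + (1-p)*7.142989] = 4.774908
  V(0,0) = exp(-r*dt) * [p*0.663761 + (1-p)*4.774908] = 3.166601

Answer: Price = V(0,0) = 3.1666


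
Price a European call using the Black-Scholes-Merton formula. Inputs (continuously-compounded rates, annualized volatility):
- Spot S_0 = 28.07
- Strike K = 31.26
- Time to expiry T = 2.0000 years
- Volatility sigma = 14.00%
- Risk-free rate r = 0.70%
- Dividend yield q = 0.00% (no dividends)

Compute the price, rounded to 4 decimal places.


Answer: Price = 1.1984

Derivation:
d1 = (ln(S/K) + (r - q + 0.5*sigma^2) * T) / (sigma * sqrt(T)) = -0.37394804
d2 = d1 - sigma * sqrt(T) = -0.57193794
exp(-rT) = 0.98609754; exp(-qT) = 1.00000000
C = S_0 * exp(-qT) * N(d1) - K * exp(-rT) * N(d2)
N(d1) = 0.35422149; N(d2) = 0.28368201
C = 28.0700 * 1.00000000 * 0.35422149 - 31.2600 * 0.98609754 * 0.28368201 = 1.1984


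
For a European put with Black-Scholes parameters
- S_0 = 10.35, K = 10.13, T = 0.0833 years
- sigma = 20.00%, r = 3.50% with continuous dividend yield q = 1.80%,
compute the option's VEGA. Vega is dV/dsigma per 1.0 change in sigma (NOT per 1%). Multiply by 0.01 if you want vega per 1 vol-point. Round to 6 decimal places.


Answer: Vega = 1.086896

Derivation:
d1 = 0.4256032723; d2 = 0.3678797936
phi(d1) = 0.3643983630; exp(-qT) = 0.9985017235; exp(-rT) = 0.9970887459
Vega = S * exp(-qT) * phi(d1) * sqrt(T) = 10.3500 * 0.9985017235 * 0.3643983630 * 0.2886173938 = 1.086896


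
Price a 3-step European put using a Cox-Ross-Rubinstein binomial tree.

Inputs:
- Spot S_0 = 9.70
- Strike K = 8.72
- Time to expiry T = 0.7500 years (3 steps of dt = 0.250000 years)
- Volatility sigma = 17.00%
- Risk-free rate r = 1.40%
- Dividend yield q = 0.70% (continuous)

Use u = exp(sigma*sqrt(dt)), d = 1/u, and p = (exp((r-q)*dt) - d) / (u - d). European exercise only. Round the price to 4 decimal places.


Answer: Price = V(0,0) = 0.1588

Derivation:
dt = T/N = 0.250000
u = exp(sigma*sqrt(dt)) = 1.088717; d = 1/u = 0.918512
p = (exp((r-q)*dt) - d) / (u - d) = 0.489054
Discount per step: exp(-r*dt) = 0.996506
Stock lattice S(k, i) with i counting down-moves:
  k=0: S(0,0) = 9.7000
  k=1: S(1,0) = 10.5606; S(1,1) = 8.9096
  k=2: S(2,0) = 11.4975; S(2,1) = 9.7000; S(2,2) = 8.1835
  k=3: S(3,0) = 12.5175; S(3,1) = 10.5606; S(3,2) = 8.9096; S(3,3) = 7.5167
Terminal payoffs V(N, i) = max(K - S_T, 0):
  V(3,0) = 0.000000; V(3,1) = 0.000000; V(3,2) = 0.000000; V(3,3) = 1.203310
Backward induction: V(k, i) = exp(-r*dt) * [p * V(k+1, i) + (1-p) * V(k+1, i+1)].
  V(2,0) = exp(-r*dt) * [p*0.000000 + (1-p)*0.000000] = 0.000000
  V(2,1) = exp(-r*dt) * [p*0.000000 + (1-p)*0.000000] = 0.000000
  V(2,2) = exp(-r*dt) * [p*0.000000 + (1-p)*1.203310] = 0.612679
  V(1,0) = exp(-r*dt) * [p*0.000000 + (1-p)*0.000000] = 0.000000
  V(1,1) = exp(-r*dt) * [p*0.000000 + (1-p)*0.612679] = 0.311952
  V(0,0) = exp(-r*dt) * [p*0.000000 + (1-p)*0.311952] = 0.158834


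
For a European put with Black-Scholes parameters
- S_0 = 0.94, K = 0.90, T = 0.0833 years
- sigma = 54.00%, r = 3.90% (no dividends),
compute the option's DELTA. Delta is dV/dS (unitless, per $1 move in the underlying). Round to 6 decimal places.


d1 = 0.3777842172; d2 = 0.2219308246
phi(d1) = 0.3714656097; exp(-qT) = 1.0000000000; exp(-rT) = 0.9967565713
N(-d1) = 0.3527954496
Delta = -exp(-qT) * N(-d1) = -1.0000000000 * 0.3527954496 = -0.352795

Answer: Delta = -0.352795


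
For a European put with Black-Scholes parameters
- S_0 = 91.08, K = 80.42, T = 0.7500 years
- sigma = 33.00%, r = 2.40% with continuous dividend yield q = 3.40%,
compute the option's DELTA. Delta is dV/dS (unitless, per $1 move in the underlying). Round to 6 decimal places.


d1 = 0.5522017303; d2 = 0.2664133470
phi(d1) = 0.3425279877; exp(-qT) = 0.9748223790; exp(-rT) = 0.9821610324
N(-d1) = 0.2904050745
Delta = -exp(-qT) * N(-d1) = -0.9748223790 * 0.2904050745 = -0.283093

Answer: Delta = -0.283093


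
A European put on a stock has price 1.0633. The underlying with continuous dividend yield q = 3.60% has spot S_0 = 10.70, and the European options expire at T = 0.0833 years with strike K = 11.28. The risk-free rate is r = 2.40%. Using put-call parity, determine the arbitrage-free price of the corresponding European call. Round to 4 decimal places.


Put-call parity: C - P = S_0 * exp(-qT) - K * exp(-rT).
S_0 * exp(-qT) = 10.7000 * 0.99700569 = 10.66796090
K * exp(-rT) = 11.2800 * 0.99800280 = 11.25747155
C = P + S*exp(-qT) - K*exp(-rT)
C = 1.0633 + 10.66796090 - 11.25747155 = 0.4738

Answer: Call price = 0.4738


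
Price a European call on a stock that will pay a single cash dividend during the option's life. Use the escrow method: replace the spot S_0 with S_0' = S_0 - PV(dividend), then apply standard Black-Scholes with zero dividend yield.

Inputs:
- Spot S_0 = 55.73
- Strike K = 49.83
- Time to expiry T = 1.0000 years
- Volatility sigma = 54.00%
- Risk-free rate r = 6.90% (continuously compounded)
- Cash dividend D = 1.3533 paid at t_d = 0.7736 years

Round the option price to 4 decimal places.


Answer: Price = 15.1556

Derivation:
PV(D) = D * exp(-r * t_d) = 1.3533 * 0.94802121 = 1.28295711
S_0' = S_0 - PV(D) = 55.7300 - 1.28295711 = 54.44704289
d1 = (ln(S_0'/K) + (r + sigma^2/2)*T) / (sigma*sqrt(T)) = 0.56187283
d2 = d1 - sigma*sqrt(T) = 0.02187283
exp(-rT) = 0.93332668
N(d1) = 0.71289867; N(d2) = 0.50872530
C = S_0' * N(d1) - K * exp(-rT) * N(d2) = 54.44704289 * 0.71289867 - 49.8300 * 0.93332668 * 0.50872530 = 15.1556


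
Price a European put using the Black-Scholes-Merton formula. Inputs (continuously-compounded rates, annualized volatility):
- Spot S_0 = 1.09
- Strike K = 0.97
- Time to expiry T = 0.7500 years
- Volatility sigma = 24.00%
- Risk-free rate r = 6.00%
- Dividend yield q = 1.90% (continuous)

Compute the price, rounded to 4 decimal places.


d1 = (ln(S/K) + (r - q + 0.5*sigma^2) * T) / (sigma * sqrt(T)) = 0.81303862
d2 = d1 - sigma * sqrt(T) = 0.60519252
exp(-rT) = 0.95599748; exp(-qT) = 0.98585105
P = K * exp(-rT) * N(-d2) - S_0 * exp(-qT) * N(-d1)
N(-d1) = 0.20809796; N(-d2) = 0.27252554
P = 0.9700 * 0.95599748 * 0.27252554 - 1.0900 * 0.98585105 * 0.20809796 = 0.0291

Answer: Price = 0.0291


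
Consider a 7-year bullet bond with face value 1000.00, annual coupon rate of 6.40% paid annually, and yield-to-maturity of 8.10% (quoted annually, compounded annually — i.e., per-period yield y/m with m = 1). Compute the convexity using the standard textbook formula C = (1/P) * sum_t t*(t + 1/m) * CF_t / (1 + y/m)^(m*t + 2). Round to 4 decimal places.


Answer: Convexity = 37.0908

Derivation:
Coupon per period c = face * coupon_rate / m = 64.000000
Periods per year m = 1; per-period yield y/m = 0.081000
Number of cashflows N = 7
Cashflows (t years, CF_t, discount factor 1/(1+y/m)^(m*t), PV):
  t = 1.0000: CF_t = 64.000000, DF = 0.925069, PV = 59.204440
  t = 2.0000: CF_t = 64.000000, DF = 0.855753, PV = 54.768215
  t = 3.0000: CF_t = 64.000000, DF = 0.791631, PV = 50.664399
  t = 4.0000: CF_t = 64.000000, DF = 0.732314, PV = 46.868084
  t = 5.0000: CF_t = 64.000000, DF = 0.677441, PV = 43.356229
  t = 6.0000: CF_t = 64.000000, DF = 0.626680, PV = 40.107520
  t = 7.0000: CF_t = 1064.000000, DF = 0.579722, PV = 616.824720
Price P = sum_t PV_t = 911.793607
Convexity numerator sum_t t*(t + 1/m) * CF_t / (1+y/m)^(m*t + 2):
  t = 1.0000: term = 101.328797
  t = 2.0000: term = 281.208503
  t = 3.0000: term = 520.274751
  t = 4.0000: term = 802.150403
  t = 5.0000: term = 1113.067164
  t = 6.0000: term = 1441.530092
  t = 7.0000: term = 29559.590232
Convexity = (1/P) * sum = 33819.149943 / 911.793607 = 37.090795


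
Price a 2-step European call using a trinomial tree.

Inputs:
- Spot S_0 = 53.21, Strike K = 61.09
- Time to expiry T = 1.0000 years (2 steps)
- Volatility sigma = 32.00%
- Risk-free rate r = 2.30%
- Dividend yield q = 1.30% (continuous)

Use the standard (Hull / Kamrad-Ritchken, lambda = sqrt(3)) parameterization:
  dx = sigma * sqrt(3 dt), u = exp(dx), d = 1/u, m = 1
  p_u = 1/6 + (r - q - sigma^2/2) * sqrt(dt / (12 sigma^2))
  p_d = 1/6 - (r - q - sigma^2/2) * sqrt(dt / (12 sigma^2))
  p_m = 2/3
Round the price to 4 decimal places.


Answer: Price = V(0,0) = 4.2964

Derivation:
dt = T/N = 0.500000; dx = sigma*sqrt(3*dt) = 0.391918
u = exp(dx) = 1.479817; d = 1/u = 0.675759
p_u = 0.140386, p_m = 0.666667, p_d = 0.192948
Discount per step: exp(-r*dt) = 0.988566
Stock lattice S(k, j) with j the centered position index:
  k=0: S(0,+0) = 53.2100
  k=1: S(1,-1) = 35.9572; S(1,+0) = 53.2100; S(1,+1) = 78.7411
  k=2: S(2,-2) = 24.2984; S(2,-1) = 35.9572; S(2,+0) = 53.2100; S(2,+1) = 78.7411; S(2,+2) = 116.5223
Terminal payoffs V(N, j) = max(S_T - K, 0):
  V(2,-2) = 0.000000; V(2,-1) = 0.000000; V(2,+0) = 0.000000; V(2,+1) = 17.651057; V(2,+2) = 55.432346
Backward induction: V(k, j) = exp(-r*dt) * [p_u * V(k+1, j+1) + p_m * V(k+1, j) + p_d * V(k+1, j-1)]
  V(1,-1) = exp(-r*dt) * [p_u*0.000000 + p_m*0.000000 + p_d*0.000000] = 0.000000
  V(1,+0) = exp(-r*dt) * [p_u*17.651057 + p_m*0.000000 + p_d*0.000000] = 2.449622
  V(1,+1) = exp(-r*dt) * [p_u*55.432346 + p_m*17.651057 + p_d*0.000000] = 19.325750
  V(0,+0) = exp(-r*dt) * [p_u*19.325750 + p_m*2.449622 + p_d*0.000000] = 4.296446


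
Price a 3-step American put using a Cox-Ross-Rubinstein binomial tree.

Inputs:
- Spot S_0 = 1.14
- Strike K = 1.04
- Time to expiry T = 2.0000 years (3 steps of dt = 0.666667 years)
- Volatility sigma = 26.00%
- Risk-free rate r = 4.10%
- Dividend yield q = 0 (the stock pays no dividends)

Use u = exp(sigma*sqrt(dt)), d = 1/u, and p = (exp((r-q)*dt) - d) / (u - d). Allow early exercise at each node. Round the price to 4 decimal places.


dt = T/N = 0.666667
u = exp(sigma*sqrt(dt)) = 1.236505; d = 1/u = 0.808731
p = (exp((r-q)*dt) - d) / (u - d) = 0.511904
Discount per step: exp(-r*dt) = 0.973037
Stock lattice S(k, i) with i counting down-moves:
  k=0: S(0,0) = 1.1400
  k=1: S(1,0) = 1.4096; S(1,1) = 0.9220
  k=2: S(2,0) = 1.7430; S(2,1) = 1.1400; S(2,2) = 0.7456
  k=3: S(3,0) = 2.1552; S(3,1) = 1.4096; S(3,2) = 0.9220; S(3,3) = 0.6030
Terminal payoffs V(N, i) = max(K - S_T, 0):
  V(3,0) = 0.000000; V(3,1) = 0.000000; V(3,2) = 0.118047; V(3,3) = 0.437001
Backward induction: V(k, i) = exp(-r*dt) * [p * V(k+1, i) + (1-p) * V(k+1, i+1)]; then take max(V_cont, immediate exercise) for American.
  V(2,0) = exp(-r*dt) * [p*0.000000 + (1-p)*0.000000] = 0.000000; exercise = 0.000000; V(2,0) = max -> 0.000000
  V(2,1) = exp(-r*dt) * [p*0.000000 + (1-p)*0.118047] = 0.056065; exercise = 0.000000; V(2,1) = max -> 0.056065
  V(2,2) = exp(-r*dt) * [p*0.118047 + (1-p)*0.437001] = 0.266346; exercise = 0.294388; V(2,2) = max -> 0.294388
  V(1,0) = exp(-r*dt) * [p*0.000000 + (1-p)*0.056065] = 0.026627; exercise = 0.000000; V(1,0) = max -> 0.026627
  V(1,1) = exp(-r*dt) * [p*0.056065 + (1-p)*0.294388] = 0.167741; exercise = 0.118047; V(1,1) = max -> 0.167741
  V(0,0) = exp(-r*dt) * [p*0.026627 + (1-p)*0.167741] = 0.092929; exercise = 0.000000; V(0,0) = max -> 0.092929

Answer: Price = V(0,0) = 0.0929
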